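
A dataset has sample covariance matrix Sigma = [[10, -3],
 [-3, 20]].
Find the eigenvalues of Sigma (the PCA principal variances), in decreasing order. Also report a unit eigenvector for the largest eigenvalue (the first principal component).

Step 1 — characteristic polynomial of 2×2 Sigma:
  det(Sigma - λI) = λ² - trace · λ + det = 0.
  trace = 10 + 20 = 30, det = 10·20 - (-3)² = 191.
Step 2 — discriminant:
  Δ = trace² - 4·det = 900 - 764 = 136.
Step 3 — eigenvalues:
  λ = (trace ± √Δ)/2 = (30 ± 11.6619)/2,
  λ_1 = 20.831,  λ_2 = 9.169.

Step 4 — unit eigenvector for λ_1: solve (Sigma - λ_1 I)v = 0. First row:
  (10 - 20.831)·v_x + (-3)·v_y = 0, i.e. (-10.831)·v_x + (-3)·v_y = 0,
  so v ∝ (b, λ_1 - a) = (-3, 10.831); multiply by -1 so the first entry is positive: u = (3, -10.831).
  ||u|| = √((3)² + (-10.831)²) = √(126.3095) ≈ 11.2388,
  v_1 = u/||u|| ≈ (0.2669, -0.9637) (||v_1|| = 1).

λ_1 = 20.831,  λ_2 = 9.169;  v_1 ≈ (0.2669, -0.9637)


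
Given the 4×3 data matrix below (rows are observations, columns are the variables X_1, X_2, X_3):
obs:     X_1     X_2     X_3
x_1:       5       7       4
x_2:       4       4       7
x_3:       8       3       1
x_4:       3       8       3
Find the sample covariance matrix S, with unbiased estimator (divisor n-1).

Step 1 — column means:
  mean(X_1) = (5 + 4 + 8 + 3) / 4 = 20/4 = 5
  mean(X_2) = (7 + 4 + 3 + 8) / 4 = 22/4 = 5.5
  mean(X_3) = (4 + 7 + 1 + 3) / 4 = 15/4 = 3.75

Step 2 — sample covariance S[i,j] = (1/(n-1)) · Σ_k (x_{k,i} - mean_i) · (x_{k,j} - mean_j), with n-1 = 3.
  S[X_1,X_1] = ((0)·(0) + (-1)·(-1) + (3)·(3) + (-2)·(-2)) / 3 = 14/3 = 4.6667
  S[X_1,X_2] = ((0)·(1.5) + (-1)·(-1.5) + (3)·(-2.5) + (-2)·(2.5)) / 3 = -11/3 = -3.6667
  S[X_1,X_3] = ((0)·(0.25) + (-1)·(3.25) + (3)·(-2.75) + (-2)·(-0.75)) / 3 = -10/3 = -3.3333
  S[X_2,X_2] = ((1.5)·(1.5) + (-1.5)·(-1.5) + (-2.5)·(-2.5) + (2.5)·(2.5)) / 3 = 17/3 = 5.6667
  S[X_2,X_3] = ((1.5)·(0.25) + (-1.5)·(3.25) + (-2.5)·(-2.75) + (2.5)·(-0.75)) / 3 = 0.5/3 = 0.1667
  S[X_3,X_3] = ((0.25)·(0.25) + (3.25)·(3.25) + (-2.75)·(-2.75) + (-0.75)·(-0.75)) / 3 = 18.75/3 = 6.25

S is symmetric (S[j,i] = S[i,j]). Assembling:

S = [[4.6667, -3.6667, -3.3333],
 [-3.6667, 5.6667, 0.1667],
 [-3.3333, 0.1667, 6.25]]


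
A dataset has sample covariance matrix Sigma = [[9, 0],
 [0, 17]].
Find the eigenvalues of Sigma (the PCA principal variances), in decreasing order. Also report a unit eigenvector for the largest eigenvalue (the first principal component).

Step 1 — characteristic polynomial of 2×2 Sigma:
  det(Sigma - λI) = λ² - trace · λ + det = 0.
  trace = 9 + 17 = 26, det = 9·17 - (0)² = 153.
Step 2 — discriminant:
  Δ = trace² - 4·det = 676 - 612 = 64.
Step 3 — eigenvalues:
  λ = (trace ± √Δ)/2 = (26 ± 8)/2,
  λ_1 = 17,  λ_2 = 9.

Step 4 — unit eigenvector for λ_1: Sigma is diagonal, so its eigenvectors are the coordinate axes. λ_1 = 17 is the diagonal entry on the second coordinate axis, hence
  v_1 = (0, 1) (||v_1|| = 1).

λ_1 = 17,  λ_2 = 9;  v_1 ≈ (0, 1)


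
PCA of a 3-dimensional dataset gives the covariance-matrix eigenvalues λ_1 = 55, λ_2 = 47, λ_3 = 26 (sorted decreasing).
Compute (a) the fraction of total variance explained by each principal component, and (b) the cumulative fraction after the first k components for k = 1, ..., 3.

Step 1 — total variance = trace(Sigma) = Σ λ_i = 55 + 47 + 26 = 128.

Step 2 — fraction explained by component i = λ_i / Σ λ:
  PC1: 55/128 = 0.4297
  PC2: 47/128 = 0.3672
  PC3: 26/128 = 0.2031

Step 3 — cumulative fraction after k components = (λ_1 + ... + λ_k) / Σ λ:
  k = 1: 55/128 = 0.4297
  k = 2: (55 + 47)/128 = 102/128 = 0.7969
  k = 3: (55 + 47 + 26)/128 = 128/128 = 1

Summary (fraction, with percent):

explained: PC1 0.4297 (42.97%), PC2 0.3672 (36.72%), PC3 0.2031 (20.31%);  cumulative: 0.4297, 0.7969, 1


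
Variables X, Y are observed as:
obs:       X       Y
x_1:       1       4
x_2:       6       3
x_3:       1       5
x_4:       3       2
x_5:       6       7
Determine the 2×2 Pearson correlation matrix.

Step 1 — column means:
  mean(X) = (1 + 6 + 1 + 3 + 6) / 5 = 17/5 = 3.4
  mean(Y) = (4 + 3 + 5 + 2 + 7) / 5 = 21/5 = 4.2

Step 2 — sample variances and covariances s[i,j] = (1/(n-1)) · Σ_k (x_{k,i} - mean_i) · (x_{k,j} - mean_j), with n-1 = 4:
  s[X,X] = ((-2.4)·(-2.4) + (2.6)·(2.6) + (-2.4)·(-2.4) + (-0.4)·(-0.4) + (2.6)·(2.6)) / 4 = 25.2/4 = 6.3
  s[X,Y] = ((-2.4)·(-0.2) + (2.6)·(-1.2) + (-2.4)·(0.8) + (-0.4)·(-2.2) + (2.6)·(2.8)) / 4 = 3.6/4 = 0.9
  s[Y,Y] = ((-0.2)·(-0.2) + (-1.2)·(-1.2) + (0.8)·(0.8) + (-2.2)·(-2.2) + (2.8)·(2.8)) / 4 = 14.8/4 = 3.7
  Sample standard deviations s_i = √(s[i,i]):
  s(X) = √(6.3) = 2.51
  s(Y) = √(3.7) = 1.9235

Step 3 — r_{ij} = s_{ij} / (s_i · s_j):
  r[X,X] = 1 (diagonal).
  r[X,Y] = 0.9 / (2.51 · 1.9235) = 0.9 / 4.828 = 0.1864
  r[Y,Y] = 1 (diagonal).

R is symmetric with unit diagonal. Assembling:

R = [[1, 0.1864],
 [0.1864, 1]]


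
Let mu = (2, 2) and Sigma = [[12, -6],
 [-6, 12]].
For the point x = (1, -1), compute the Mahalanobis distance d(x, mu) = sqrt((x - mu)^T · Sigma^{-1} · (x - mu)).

Step 1 — centre the observation: (x - mu) = (-1, -3).

Step 2 — invert Sigma. det(Sigma) = 12·12 - (-6)² = 108.
  Sigma^{-1} = (1/det) · [[d, -b], [-b, a]] = [[0.1111, 0.0556],
 [0.0556, 0.1111]].

Step 3 — form the quadratic (x - mu)^T · Sigma^{-1} · (x - mu):
  Sigma^{-1} · (x - mu) = (-0.2778, -0.3889).
  (x - mu)^T · [Sigma^{-1} · (x - mu)] = (-1)·(-0.2778) + (-3)·(-0.3889) = 1.4444.

Step 4 — take square root: d = √(1.4444) ≈ 1.2019.

d(x, mu) = √(1.4444) ≈ 1.2019


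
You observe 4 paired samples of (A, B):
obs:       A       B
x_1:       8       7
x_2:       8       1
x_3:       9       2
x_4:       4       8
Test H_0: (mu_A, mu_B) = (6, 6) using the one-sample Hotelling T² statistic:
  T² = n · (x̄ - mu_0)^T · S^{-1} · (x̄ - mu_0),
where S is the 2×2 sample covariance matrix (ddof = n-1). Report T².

Step 1 — sample mean vector:
  mean(A) = (8 + 8 + 9 + 4) / 4 = 29/4 = 7.25
  mean(B) = (7 + 1 + 2 + 8) / 4 = 18/4 = 4.5
  x̄ = (7.25, 4.5),  deviation x̄ - mu_0 = (7.25, 4.5) - (6, 6) = (1.25, -1.5).

Step 2 — sample covariance matrix, S[i,j] = (1/(n-1)) · Σ_k (x_{k,i} - mean_i) · (x_{k,j} - mean_j), divisor n-1 = 3:
  S[A,A] = ((0.75)·(0.75) + (0.75)·(0.75) + (1.75)·(1.75) + (-3.25)·(-3.25)) / 3 = 14.75/3 = 4.9167
  S[A,B] = ((0.75)·(2.5) + (0.75)·(-3.5) + (1.75)·(-2.5) + (-3.25)·(3.5)) / 3 = -16.5/3 = -5.5
  S[B,B] = ((2.5)·(2.5) + (-3.5)·(-3.5) + (-2.5)·(-2.5) + (3.5)·(3.5)) / 3 = 37/3 = 12.3333
  S = [[4.9167, -5.5],
 [-5.5, 12.3333]].

Step 3 — invert S. det(S) = 4.9167·12.3333 - (-5.5)² = 30.3889.
  S^{-1} = (1/det) · [[d, -b], [-b, a]] = [[0.4059, 0.181],
 [0.181, 0.1618]].

Step 4 — quadratic form (x̄ - mu_0)^T · S^{-1} · (x̄ - mu_0):
  S^{-1} · (x̄ - mu_0) = (0.2358, -0.0165),
  (x̄ - mu_0)^T · [...] = (1.25)·(0.2358) + (-1.5)·(-0.0165) = 0.3195.

Step 5 — scale by n: T² = 4 · 0.3195 = 1.2779.

T² ≈ 1.2779


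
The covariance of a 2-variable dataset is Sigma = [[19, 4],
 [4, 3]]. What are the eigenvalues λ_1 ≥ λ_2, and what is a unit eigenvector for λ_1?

Step 1 — characteristic polynomial of 2×2 Sigma:
  det(Sigma - λI) = λ² - trace · λ + det = 0.
  trace = 19 + 3 = 22, det = 19·3 - (4)² = 41.
Step 2 — discriminant:
  Δ = trace² - 4·det = 484 - 164 = 320.
Step 3 — eigenvalues:
  λ = (trace ± √Δ)/2 = (22 ± 17.8885)/2,
  λ_1 = 19.9443,  λ_2 = 2.0557.

Step 4 — unit eigenvector for λ_1: solve (Sigma - λ_1 I)v = 0. First row:
  (19 - 19.9443)·v_x + (4)·v_y = 0, i.e. (-0.9443)·v_x + (4)·v_y = 0,
  so v ∝ (b, λ_1 - a) = (4, 0.9443) = u.
  ||u|| = √((4)² + (0.9443)²) = √(16.8916) ≈ 4.1099,
  v_1 = u/||u|| ≈ (0.9732, 0.2298) (||v_1|| = 1).

λ_1 = 19.9443,  λ_2 = 2.0557;  v_1 ≈ (0.9732, 0.2298)


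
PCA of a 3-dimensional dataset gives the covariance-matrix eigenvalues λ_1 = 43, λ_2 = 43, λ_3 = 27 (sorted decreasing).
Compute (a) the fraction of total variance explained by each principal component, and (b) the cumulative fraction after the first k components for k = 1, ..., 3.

Step 1 — total variance = trace(Sigma) = Σ λ_i = 43 + 43 + 27 = 113.

Step 2 — fraction explained by component i = λ_i / Σ λ:
  PC1: 43/113 = 0.3805
  PC2: 43/113 = 0.3805
  PC3: 27/113 = 0.2389

Step 3 — cumulative fraction after k components = (λ_1 + ... + λ_k) / Σ λ:
  k = 1: 43/113 = 0.3805
  k = 2: (43 + 43)/113 = 86/113 = 0.7611
  k = 3: (43 + 43 + 27)/113 = 113/113 = 1

Summary (fraction, with percent):

explained: PC1 0.3805 (38.05%), PC2 0.3805 (38.05%), PC3 0.2389 (23.89%);  cumulative: 0.3805, 0.7611, 1


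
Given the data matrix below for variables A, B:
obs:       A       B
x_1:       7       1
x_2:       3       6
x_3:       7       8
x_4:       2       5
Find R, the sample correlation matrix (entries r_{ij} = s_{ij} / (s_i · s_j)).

Step 1 — column means:
  mean(A) = (7 + 3 + 7 + 2) / 4 = 19/4 = 4.75
  mean(B) = (1 + 6 + 8 + 5) / 4 = 20/4 = 5

Step 2 — sample variances and covariances s[i,j] = (1/(n-1)) · Σ_k (x_{k,i} - mean_i) · (x_{k,j} - mean_j), with n-1 = 3:
  s[A,A] = ((2.25)·(2.25) + (-1.75)·(-1.75) + (2.25)·(2.25) + (-2.75)·(-2.75)) / 3 = 20.75/3 = 6.9167
  s[A,B] = ((2.25)·(-4) + (-1.75)·(1) + (2.25)·(3) + (-2.75)·(0)) / 3 = -4/3 = -1.3333
  s[B,B] = ((-4)·(-4) + (1)·(1) + (3)·(3) + (0)·(0)) / 3 = 26/3 = 8.6667
  Sample standard deviations s_i = √(s[i,i]):
  s(A) = √(6.9167) = 2.63
  s(B) = √(8.6667) = 2.9439

Step 3 — r_{ij} = s_{ij} / (s_i · s_j):
  r[A,A] = 1 (diagonal).
  r[A,B] = -1.3333 / (2.63 · 2.9439) = -1.3333 / 7.7424 = -0.1722
  r[B,B] = 1 (diagonal).

R is symmetric with unit diagonal. Assembling:

R = [[1, -0.1722],
 [-0.1722, 1]]


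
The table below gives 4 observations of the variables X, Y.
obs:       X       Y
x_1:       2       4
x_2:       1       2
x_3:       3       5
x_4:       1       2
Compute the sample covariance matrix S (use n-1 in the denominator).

Step 1 — column means:
  mean(X) = (2 + 1 + 3 + 1) / 4 = 7/4 = 1.75
  mean(Y) = (4 + 2 + 5 + 2) / 4 = 13/4 = 3.25

Step 2 — sample covariance S[i,j] = (1/(n-1)) · Σ_k (x_{k,i} - mean_i) · (x_{k,j} - mean_j), with n-1 = 3.
  S[X,X] = ((0.25)·(0.25) + (-0.75)·(-0.75) + (1.25)·(1.25) + (-0.75)·(-0.75)) / 3 = 2.75/3 = 0.9167
  S[X,Y] = ((0.25)·(0.75) + (-0.75)·(-1.25) + (1.25)·(1.75) + (-0.75)·(-1.25)) / 3 = 4.25/3 = 1.4167
  S[Y,Y] = ((0.75)·(0.75) + (-1.25)·(-1.25) + (1.75)·(1.75) + (-1.25)·(-1.25)) / 3 = 6.75/3 = 2.25

S is symmetric (S[j,i] = S[i,j]). Assembling:

S = [[0.9167, 1.4167],
 [1.4167, 2.25]]


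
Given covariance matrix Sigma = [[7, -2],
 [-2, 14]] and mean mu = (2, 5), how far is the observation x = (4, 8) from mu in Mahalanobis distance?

Step 1 — centre the observation: (x - mu) = (2, 3).

Step 2 — invert Sigma. det(Sigma) = 7·14 - (-2)² = 94.
  Sigma^{-1} = (1/det) · [[d, -b], [-b, a]] = [[0.1489, 0.0213],
 [0.0213, 0.0745]].

Step 3 — form the quadratic (x - mu)^T · Sigma^{-1} · (x - mu):
  Sigma^{-1} · (x - mu) = (0.3617, 0.266).
  (x - mu)^T · [Sigma^{-1} · (x - mu)] = (2)·(0.3617) + (3)·(0.266) = 1.5213.

Step 4 — take square root: d = √(1.5213) ≈ 1.2334.

d(x, mu) = √(1.5213) ≈ 1.2334


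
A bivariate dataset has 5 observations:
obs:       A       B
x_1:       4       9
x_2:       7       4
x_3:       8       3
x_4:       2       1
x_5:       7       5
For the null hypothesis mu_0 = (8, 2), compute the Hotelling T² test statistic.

Step 1 — sample mean vector:
  mean(A) = (4 + 7 + 8 + 2 + 7) / 5 = 28/5 = 5.6
  mean(B) = (9 + 4 + 3 + 1 + 5) / 5 = 22/5 = 4.4
  x̄ = (5.6, 4.4),  deviation x̄ - mu_0 = (5.6, 4.4) - (8, 2) = (-2.4, 2.4).

Step 2 — sample covariance matrix, S[i,j] = (1/(n-1)) · Σ_k (x_{k,i} - mean_i) · (x_{k,j} - mean_j), divisor n-1 = 4:
  S[A,A] = ((-1.6)·(-1.6) + (1.4)·(1.4) + (2.4)·(2.4) + (-3.6)·(-3.6) + (1.4)·(1.4)) / 4 = 25.2/4 = 6.3
  S[A,B] = ((-1.6)·(4.6) + (1.4)·(-0.4) + (2.4)·(-1.4) + (-3.6)·(-3.4) + (1.4)·(0.6)) / 4 = 1.8/4 = 0.45
  S[B,B] = ((4.6)·(4.6) + (-0.4)·(-0.4) + (-1.4)·(-1.4) + (-3.4)·(-3.4) + (0.6)·(0.6)) / 4 = 35.2/4 = 8.8
  S = [[6.3, 0.45],
 [0.45, 8.8]].

Step 3 — invert S. det(S) = 6.3·8.8 - (0.45)² = 55.2375.
  S^{-1} = (1/det) · [[d, -b], [-b, a]] = [[0.1593, -0.0081],
 [-0.0081, 0.1141]].

Step 4 — quadratic form (x̄ - mu_0)^T · S^{-1} · (x̄ - mu_0):
  S^{-1} · (x̄ - mu_0) = (-0.4019, 0.2933),
  (x̄ - mu_0)^T · [...] = (-2.4)·(-0.4019) + (2.4)·(0.2933) = 1.6684.

Step 5 — scale by n: T² = 5 · 1.6684 = 8.3422.

T² ≈ 8.3422


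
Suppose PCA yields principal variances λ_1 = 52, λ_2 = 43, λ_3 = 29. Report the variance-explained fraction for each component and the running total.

Step 1 — total variance = trace(Sigma) = Σ λ_i = 52 + 43 + 29 = 124.

Step 2 — fraction explained by component i = λ_i / Σ λ:
  PC1: 52/124 = 0.4194
  PC2: 43/124 = 0.3468
  PC3: 29/124 = 0.2339

Step 3 — cumulative fraction after k components = (λ_1 + ... + λ_k) / Σ λ:
  k = 1: 52/124 = 0.4194
  k = 2: (52 + 43)/124 = 95/124 = 0.7661
  k = 3: (52 + 43 + 29)/124 = 124/124 = 1

Summary (fraction, with percent):

explained: PC1 0.4194 (41.94%), PC2 0.3468 (34.68%), PC3 0.2339 (23.39%);  cumulative: 0.4194, 0.7661, 1


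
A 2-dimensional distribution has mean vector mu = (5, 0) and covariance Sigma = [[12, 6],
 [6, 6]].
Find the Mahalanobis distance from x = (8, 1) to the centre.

Step 1 — centre the observation: (x - mu) = (3, 1).

Step 2 — invert Sigma. det(Sigma) = 12·6 - (6)² = 36.
  Sigma^{-1} = (1/det) · [[d, -b], [-b, a]] = [[0.1667, -0.1667],
 [-0.1667, 0.3333]].

Step 3 — form the quadratic (x - mu)^T · Sigma^{-1} · (x - mu):
  Sigma^{-1} · (x - mu) = (0.3333, -0.1667).
  (x - mu)^T · [Sigma^{-1} · (x - mu)] = (3)·(0.3333) + (1)·(-0.1667) = 0.8333.

Step 4 — take square root: d = √(0.8333) ≈ 0.9129.

d(x, mu) = √(0.8333) ≈ 0.9129


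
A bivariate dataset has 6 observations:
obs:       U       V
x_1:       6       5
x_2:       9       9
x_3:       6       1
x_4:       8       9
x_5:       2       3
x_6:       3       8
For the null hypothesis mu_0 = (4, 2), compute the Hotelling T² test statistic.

Step 1 — sample mean vector:
  mean(U) = (6 + 9 + 6 + 8 + 2 + 3) / 6 = 34/6 = 5.6667
  mean(V) = (5 + 9 + 1 + 9 + 3 + 8) / 6 = 35/6 = 5.8333
  x̄ = (5.6667, 5.8333),  deviation x̄ - mu_0 = (5.6667, 5.8333) - (4, 2) = (1.6667, 3.8333).

Step 2 — sample covariance matrix, S[i,j] = (1/(n-1)) · Σ_k (x_{k,i} - mean_i) · (x_{k,j} - mean_j), divisor n-1 = 5:
  S[U,U] = ((0.3333)·(0.3333) + (3.3333)·(3.3333) + (0.3333)·(0.3333) + (2.3333)·(2.3333) + (-3.6667)·(-3.6667) + (-2.6667)·(-2.6667)) / 5 = 37.3333/5 = 7.4667
  S[U,V] = ((0.3333)·(-0.8333) + (3.3333)·(3.1667) + (0.3333)·(-4.8333) + (2.3333)·(3.1667) + (-3.6667)·(-2.8333) + (-2.6667)·(2.1667)) / 5 = 20.6667/5 = 4.1333
  S[V,V] = ((-0.8333)·(-0.8333) + (3.1667)·(3.1667) + (-4.8333)·(-4.8333) + (3.1667)·(3.1667) + (-2.8333)·(-2.8333) + (2.1667)·(2.1667)) / 5 = 56.8333/5 = 11.3667
  S = [[7.4667, 4.1333],
 [4.1333, 11.3667]].

Step 3 — invert S. det(S) = 7.4667·11.3667 - (4.1333)² = 67.7867.
  S^{-1} = (1/det) · [[d, -b], [-b, a]] = [[0.1677, -0.061],
 [-0.061, 0.1101]].

Step 4 — quadratic form (x̄ - mu_0)^T · S^{-1} · (x̄ - mu_0):
  S^{-1} · (x̄ - mu_0) = (0.0457, 0.3206),
  (x̄ - mu_0)^T · [...] = (1.6667)·(0.0457) + (3.8333)·(0.3206) = 1.3052.

Step 5 — scale by n: T² = 6 · 1.3052 = 7.8314.

T² ≈ 7.8314


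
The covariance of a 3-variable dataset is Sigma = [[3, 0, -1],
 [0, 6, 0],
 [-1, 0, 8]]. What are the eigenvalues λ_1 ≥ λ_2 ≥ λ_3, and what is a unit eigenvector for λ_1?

Step 1 — characteristic polynomial p(λ) = det(λI - Sigma) = λ³ - tr·λ² + c_1·λ - det, where tr = trace, c_1 = sum of the principal 2×2 minors, det = det(Sigma):
  tr = 3 + 6 + 8 = 17,
  c_1 = (3·6 - (0)²) + (3·8 - (-1)²) + (6·8 - (0)²) = 18 + 23 + 48 = 89,
  det = 3·(6·8 - (0)²) - (0)·((0)·8 - (0)·(-1)) + (-1)·((0)·(0) - 6·(-1)) = 3·(48) - (0)·(0) + (-1)·(6) = 138.
  So p(λ) = λ³ - 17λ² + 89λ - 138.
Step 2 — look for an integer root (rational root theorem: any rational root is an integer divisor of 138). Testing λ = 6:
  p(6) = 216 - 612 + 534 - 138 = 0  ✓
  Dividing out (λ - 6): p(λ) = (λ - 6)(λ² - 11λ + 23).
Step 3 — remaining eigenvalues from the quadratic λ² - 11λ + 23 = 0:
  Δ = 11² - 4·23 = 121 - 92 = 29,  λ = (11 ± √29)/2 = (11 ± 5.3852)/2 ≈ 8.1926 or 2.8074.
  Sorted: λ_1 = 8.1926,  λ_2 = 6,  λ_3 = 2.8074  (check: sum = 17 = tr ✓).

Step 4 — unit eigenvector for λ_1 ≈ 8.1926: v spans the null space of (Sigma - λ_1 I), whose rows are
  r_1 = (-5.1926, 0, -1),  r_2 = (0, -2.1926, 0),  r_3 = (-1, 0, -0.1926).
  v is orthogonal to every row, so take v ∝ r_1 × r_2 = ((0)·(0) - (-1)·(-2.1926), (-1)·(0) - (-5.1926)·(0), (-5.1926)·(-2.1926) - (0)·(0)) ≈ (-2.1926, 0, 11.3852).
  Rescale (multiply by -1 so the first nonzero entry is positive): u = (2.1926, 0, -11.3852).
  ||u|| = √((2.1926)² + (0)² + (-11.3852)²) = √(134.4294) ≈ 11.5944,  v_1 = u/||u|| ≈ (0.1891, 0, -0.982) (||v_1|| = 1).

λ_1 = 8.1926,  λ_2 = 6,  λ_3 = 2.8074;  v_1 ≈ (0.1891, 0, -0.982)


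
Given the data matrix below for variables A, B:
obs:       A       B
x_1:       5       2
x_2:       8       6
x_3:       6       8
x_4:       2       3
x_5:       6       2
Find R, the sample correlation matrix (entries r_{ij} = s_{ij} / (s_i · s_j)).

Step 1 — column means:
  mean(A) = (5 + 8 + 6 + 2 + 6) / 5 = 27/5 = 5.4
  mean(B) = (2 + 6 + 8 + 3 + 2) / 5 = 21/5 = 4.2

Step 2 — sample variances and covariances s[i,j] = (1/(n-1)) · Σ_k (x_{k,i} - mean_i) · (x_{k,j} - mean_j), with n-1 = 4:
  s[A,A] = ((-0.4)·(-0.4) + (2.6)·(2.6) + (0.6)·(0.6) + (-3.4)·(-3.4) + (0.6)·(0.6)) / 4 = 19.2/4 = 4.8
  s[A,B] = ((-0.4)·(-2.2) + (2.6)·(1.8) + (0.6)·(3.8) + (-3.4)·(-1.2) + (0.6)·(-2.2)) / 4 = 10.6/4 = 2.65
  s[B,B] = ((-2.2)·(-2.2) + (1.8)·(1.8) + (3.8)·(3.8) + (-1.2)·(-1.2) + (-2.2)·(-2.2)) / 4 = 28.8/4 = 7.2
  Sample standard deviations s_i = √(s[i,i]):
  s(A) = √(4.8) = 2.1909
  s(B) = √(7.2) = 2.6833

Step 3 — r_{ij} = s_{ij} / (s_i · s_j):
  r[A,A] = 1 (diagonal).
  r[A,B] = 2.65 / (2.1909 · 2.6833) = 2.65 / 5.8788 = 0.4508
  r[B,B] = 1 (diagonal).

R is symmetric with unit diagonal. Assembling:

R = [[1, 0.4508],
 [0.4508, 1]]


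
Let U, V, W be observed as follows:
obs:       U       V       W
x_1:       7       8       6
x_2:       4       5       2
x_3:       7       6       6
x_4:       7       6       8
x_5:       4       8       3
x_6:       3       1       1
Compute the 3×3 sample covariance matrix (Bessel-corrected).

Step 1 — column means:
  mean(U) = (7 + 4 + 7 + 7 + 4 + 3) / 6 = 32/6 = 5.3333
  mean(V) = (8 + 5 + 6 + 6 + 8 + 1) / 6 = 34/6 = 5.6667
  mean(W) = (6 + 2 + 6 + 8 + 3 + 1) / 6 = 26/6 = 4.3333

Step 2 — sample covariance S[i,j] = (1/(n-1)) · Σ_k (x_{k,i} - mean_i) · (x_{k,j} - mean_j), with n-1 = 5.
  S[U,U] = ((1.6667)·(1.6667) + (-1.3333)·(-1.3333) + (1.6667)·(1.6667) + (1.6667)·(1.6667) + (-1.3333)·(-1.3333) + (-2.3333)·(-2.3333)) / 5 = 17.3333/5 = 3.4667
  S[U,V] = ((1.6667)·(2.3333) + (-1.3333)·(-0.6667) + (1.6667)·(0.3333) + (1.6667)·(0.3333) + (-1.3333)·(2.3333) + (-2.3333)·(-4.6667)) / 5 = 13.6667/5 = 2.7333
  S[U,W] = ((1.6667)·(1.6667) + (-1.3333)·(-2.3333) + (1.6667)·(1.6667) + (1.6667)·(3.6667) + (-1.3333)·(-1.3333) + (-2.3333)·(-3.3333)) / 5 = 24.3333/5 = 4.8667
  S[V,V] = ((2.3333)·(2.3333) + (-0.6667)·(-0.6667) + (0.3333)·(0.3333) + (0.3333)·(0.3333) + (2.3333)·(2.3333) + (-4.6667)·(-4.6667)) / 5 = 33.3333/5 = 6.6667
  S[V,W] = ((2.3333)·(1.6667) + (-0.6667)·(-2.3333) + (0.3333)·(1.6667) + (0.3333)·(3.6667) + (2.3333)·(-1.3333) + (-4.6667)·(-3.3333)) / 5 = 19.6667/5 = 3.9333
  S[W,W] = ((1.6667)·(1.6667) + (-2.3333)·(-2.3333) + (1.6667)·(1.6667) + (3.6667)·(3.6667) + (-1.3333)·(-1.3333) + (-3.3333)·(-3.3333)) / 5 = 37.3333/5 = 7.4667

S is symmetric (S[j,i] = S[i,j]). Assembling:

S = [[3.4667, 2.7333, 4.8667],
 [2.7333, 6.6667, 3.9333],
 [4.8667, 3.9333, 7.4667]]


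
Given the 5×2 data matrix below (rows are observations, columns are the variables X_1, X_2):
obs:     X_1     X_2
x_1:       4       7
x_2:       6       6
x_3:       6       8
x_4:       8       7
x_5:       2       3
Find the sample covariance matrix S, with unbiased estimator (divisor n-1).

Step 1 — column means:
  mean(X_1) = (4 + 6 + 6 + 8 + 2) / 5 = 26/5 = 5.2
  mean(X_2) = (7 + 6 + 8 + 7 + 3) / 5 = 31/5 = 6.2

Step 2 — sample covariance S[i,j] = (1/(n-1)) · Σ_k (x_{k,i} - mean_i) · (x_{k,j} - mean_j), with n-1 = 4.
  S[X_1,X_1] = ((-1.2)·(-1.2) + (0.8)·(0.8) + (0.8)·(0.8) + (2.8)·(2.8) + (-3.2)·(-3.2)) / 4 = 20.8/4 = 5.2
  S[X_1,X_2] = ((-1.2)·(0.8) + (0.8)·(-0.2) + (0.8)·(1.8) + (2.8)·(0.8) + (-3.2)·(-3.2)) / 4 = 12.8/4 = 3.2
  S[X_2,X_2] = ((0.8)·(0.8) + (-0.2)·(-0.2) + (1.8)·(1.8) + (0.8)·(0.8) + (-3.2)·(-3.2)) / 4 = 14.8/4 = 3.7

S is symmetric (S[j,i] = S[i,j]). Assembling:

S = [[5.2, 3.2],
 [3.2, 3.7]]


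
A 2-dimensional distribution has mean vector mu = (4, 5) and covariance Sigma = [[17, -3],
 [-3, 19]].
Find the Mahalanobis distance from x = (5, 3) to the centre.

Step 1 — centre the observation: (x - mu) = (1, -2).

Step 2 — invert Sigma. det(Sigma) = 17·19 - (-3)² = 314.
  Sigma^{-1} = (1/det) · [[d, -b], [-b, a]] = [[0.0605, 0.0096],
 [0.0096, 0.0541]].

Step 3 — form the quadratic (x - mu)^T · Sigma^{-1} · (x - mu):
  Sigma^{-1} · (x - mu) = (0.0414, -0.0987).
  (x - mu)^T · [Sigma^{-1} · (x - mu)] = (1)·(0.0414) + (-2)·(-0.0987) = 0.2389.

Step 4 — take square root: d = √(0.2389) ≈ 0.4887.

d(x, mu) = √(0.2389) ≈ 0.4887


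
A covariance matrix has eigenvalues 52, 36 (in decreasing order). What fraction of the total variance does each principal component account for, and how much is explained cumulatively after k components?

Step 1 — total variance = trace(Sigma) = Σ λ_i = 52 + 36 = 88.

Step 2 — fraction explained by component i = λ_i / Σ λ:
  PC1: 52/88 = 0.5909
  PC2: 36/88 = 0.4091

Step 3 — cumulative fraction after k components = (λ_1 + ... + λ_k) / Σ λ:
  k = 1: 52/88 = 0.5909
  k = 2: (52 + 36)/88 = 88/88 = 1

Summary (fraction, with percent):

explained: PC1 0.5909 (59.09%), PC2 0.4091 (40.91%);  cumulative: 0.5909, 1


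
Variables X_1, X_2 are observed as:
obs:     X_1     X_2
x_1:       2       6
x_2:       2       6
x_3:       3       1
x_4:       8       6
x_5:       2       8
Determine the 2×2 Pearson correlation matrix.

Step 1 — column means:
  mean(X_1) = (2 + 2 + 3 + 8 + 2) / 5 = 17/5 = 3.4
  mean(X_2) = (6 + 6 + 1 + 6 + 8) / 5 = 27/5 = 5.4

Step 2 — sample variances and covariances s[i,j] = (1/(n-1)) · Σ_k (x_{k,i} - mean_i) · (x_{k,j} - mean_j), with n-1 = 4:
  s[X_1,X_1] = ((-1.4)·(-1.4) + (-1.4)·(-1.4) + (-0.4)·(-0.4) + (4.6)·(4.6) + (-1.4)·(-1.4)) / 4 = 27.2/4 = 6.8
  s[X_1,X_2] = ((-1.4)·(0.6) + (-1.4)·(0.6) + (-0.4)·(-4.4) + (4.6)·(0.6) + (-1.4)·(2.6)) / 4 = -0.8/4 = -0.2
  s[X_2,X_2] = ((0.6)·(0.6) + (0.6)·(0.6) + (-4.4)·(-4.4) + (0.6)·(0.6) + (2.6)·(2.6)) / 4 = 27.2/4 = 6.8
  Sample standard deviations s_i = √(s[i,i]):
  s(X_1) = √(6.8) = 2.6077
  s(X_2) = √(6.8) = 2.6077

Step 3 — r_{ij} = s_{ij} / (s_i · s_j):
  r[X_1,X_1] = 1 (diagonal).
  r[X_1,X_2] = -0.2 / (2.6077 · 2.6077) = -0.2 / 6.8 = -0.0294
  r[X_2,X_2] = 1 (diagonal).

R is symmetric with unit diagonal. Assembling:

R = [[1, -0.0294],
 [-0.0294, 1]]


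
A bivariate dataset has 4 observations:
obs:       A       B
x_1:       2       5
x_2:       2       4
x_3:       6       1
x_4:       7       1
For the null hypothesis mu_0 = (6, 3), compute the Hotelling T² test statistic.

Step 1 — sample mean vector:
  mean(A) = (2 + 2 + 6 + 7) / 4 = 17/4 = 4.25
  mean(B) = (5 + 4 + 1 + 1) / 4 = 11/4 = 2.75
  x̄ = (4.25, 2.75),  deviation x̄ - mu_0 = (4.25, 2.75) - (6, 3) = (-1.75, -0.25).

Step 2 — sample covariance matrix, S[i,j] = (1/(n-1)) · Σ_k (x_{k,i} - mean_i) · (x_{k,j} - mean_j), divisor n-1 = 3:
  S[A,A] = ((-2.25)·(-2.25) + (-2.25)·(-2.25) + (1.75)·(1.75) + (2.75)·(2.75)) / 3 = 20.75/3 = 6.9167
  S[A,B] = ((-2.25)·(2.25) + (-2.25)·(1.25) + (1.75)·(-1.75) + (2.75)·(-1.75)) / 3 = -15.75/3 = -5.25
  S[B,B] = ((2.25)·(2.25) + (1.25)·(1.25) + (-1.75)·(-1.75) + (-1.75)·(-1.75)) / 3 = 12.75/3 = 4.25
  S = [[6.9167, -5.25],
 [-5.25, 4.25]].

Step 3 — invert S. det(S) = 6.9167·4.25 - (-5.25)² = 1.8333.
  S^{-1} = (1/det) · [[d, -b], [-b, a]] = [[2.3182, 2.8636],
 [2.8636, 3.7727]].

Step 4 — quadratic form (x̄ - mu_0)^T · S^{-1} · (x̄ - mu_0):
  S^{-1} · (x̄ - mu_0) = (-4.7727, -5.9545),
  (x̄ - mu_0)^T · [...] = (-1.75)·(-4.7727) + (-0.25)·(-5.9545) = 9.8409.

Step 5 — scale by n: T² = 4 · 9.8409 = 39.3636.

T² ≈ 39.3636


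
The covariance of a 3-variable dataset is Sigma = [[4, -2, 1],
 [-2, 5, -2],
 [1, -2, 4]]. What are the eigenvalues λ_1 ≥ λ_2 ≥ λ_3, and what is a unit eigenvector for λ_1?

Step 1 — characteristic polynomial p(λ) = det(λI - Sigma) = λ³ - tr·λ² + c_1·λ - det, where tr = trace, c_1 = sum of the principal 2×2 minors, det = det(Sigma):
  tr = 4 + 5 + 4 = 13,
  c_1 = (4·5 - (-2)²) + (4·4 - (1)²) + (5·4 - (-2)²) = 16 + 15 + 16 = 47,
  det = 4·(5·4 - (-2)²) - (-2)·((-2)·4 - (-2)·(1)) + (1)·((-2)·(-2) - 5·(1)) = 4·(16) - (-2)·(-6) + (1)·(-1) = 51.
  So p(λ) = λ³ - 13λ² + 47λ - 51.
Step 2 — look for an integer root (rational root theorem: any rational root is an integer divisor of 51). Testing λ = 3:
  p(3) = 27 - 117 + 141 - 51 = 0  ✓
  Dividing out (λ - 3): p(λ) = (λ - 3)(λ² - 10λ + 17).
Step 3 — remaining eigenvalues from the quadratic λ² - 10λ + 17 = 0:
  Δ = 10² - 4·17 = 100 - 68 = 32,  λ = (10 ± √32)/2 = (10 ± 5.6569)/2 ≈ 7.8284 or 2.1716.
  Sorted: λ_1 = 7.8284,  λ_2 = 3,  λ_3 = 2.1716  (check: sum = 13 = tr ✓).

Step 4 — unit eigenvector for λ_1 ≈ 7.8284: v spans the null space of (Sigma - λ_1 I), whose rows are
  r_1 = (-3.8284, -2, 1),  r_2 = (-2, -2.8284, -2),  r_3 = (1, -2, -3.8284).
  v is orthogonal to every row, so take v ∝ r_1 × r_2 = ((-2)·(-2) - (1)·(-2.8284), (1)·(-2) - (-3.8284)·(-2), (-3.8284)·(-2.8284) - (-2)·(-2)) ≈ (6.8284, -9.6569, 6.8284).
  Let u = (6.8284, -9.6569, 6.8284).
  ||u|| = √((6.8284)² + (-9.6569)² + (6.8284)²) = √(186.5097) ≈ 13.6569,  v_1 = u/||u|| ≈ (0.5, -0.7071, 0.5) (||v_1|| = 1).

λ_1 = 7.8284,  λ_2 = 3,  λ_3 = 2.1716;  v_1 ≈ (0.5, -0.7071, 0.5)


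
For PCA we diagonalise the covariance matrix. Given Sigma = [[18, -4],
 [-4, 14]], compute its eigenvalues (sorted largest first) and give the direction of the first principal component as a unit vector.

Step 1 — characteristic polynomial of 2×2 Sigma:
  det(Sigma - λI) = λ² - trace · λ + det = 0.
  trace = 18 + 14 = 32, det = 18·14 - (-4)² = 236.
Step 2 — discriminant:
  Δ = trace² - 4·det = 1024 - 944 = 80.
Step 3 — eigenvalues:
  λ = (trace ± √Δ)/2 = (32 ± 8.9443)/2,
  λ_1 = 20.4721,  λ_2 = 11.5279.

Step 4 — unit eigenvector for λ_1: solve (Sigma - λ_1 I)v = 0. First row:
  (18 - 20.4721)·v_x + (-4)·v_y = 0, i.e. (-2.4721)·v_x + (-4)·v_y = 0,
  so v ∝ (b, λ_1 - a) = (-4, 2.4721); multiply by -1 so the first entry is positive: u = (4, -2.4721).
  ||u|| = √((4)² + (-2.4721)²) = √(22.1115) ≈ 4.7023,
  v_1 = u/||u|| ≈ (0.8507, -0.5257) (||v_1|| = 1).

λ_1 = 20.4721,  λ_2 = 11.5279;  v_1 ≈ (0.8507, -0.5257)


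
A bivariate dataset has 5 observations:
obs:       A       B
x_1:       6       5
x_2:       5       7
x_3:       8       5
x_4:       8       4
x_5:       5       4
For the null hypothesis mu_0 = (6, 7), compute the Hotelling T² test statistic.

Step 1 — sample mean vector:
  mean(A) = (6 + 5 + 8 + 8 + 5) / 5 = 32/5 = 6.4
  mean(B) = (5 + 7 + 5 + 4 + 4) / 5 = 25/5 = 5
  x̄ = (6.4, 5),  deviation x̄ - mu_0 = (6.4, 5) - (6, 7) = (0.4, -2).

Step 2 — sample covariance matrix, S[i,j] = (1/(n-1)) · Σ_k (x_{k,i} - mean_i) · (x_{k,j} - mean_j), divisor n-1 = 4:
  S[A,A] = ((-0.4)·(-0.4) + (-1.4)·(-1.4) + (1.6)·(1.6) + (1.6)·(1.6) + (-1.4)·(-1.4)) / 4 = 9.2/4 = 2.3
  S[A,B] = ((-0.4)·(0) + (-1.4)·(2) + (1.6)·(0) + (1.6)·(-1) + (-1.4)·(-1)) / 4 = -3/4 = -0.75
  S[B,B] = ((0)·(0) + (2)·(2) + (0)·(0) + (-1)·(-1) + (-1)·(-1)) / 4 = 6/4 = 1.5
  S = [[2.3, -0.75],
 [-0.75, 1.5]].

Step 3 — invert S. det(S) = 2.3·1.5 - (-0.75)² = 2.8875.
  S^{-1} = (1/det) · [[d, -b], [-b, a]] = [[0.5195, 0.2597],
 [0.2597, 0.7965]].

Step 4 — quadratic form (x̄ - mu_0)^T · S^{-1} · (x̄ - mu_0):
  S^{-1} · (x̄ - mu_0) = (-0.3117, -1.4892),
  (x̄ - mu_0)^T · [...] = (0.4)·(-0.3117) + (-2)·(-1.4892) = 2.8537.

Step 5 — scale by n: T² = 5 · 2.8537 = 14.2684.

T² ≈ 14.2684


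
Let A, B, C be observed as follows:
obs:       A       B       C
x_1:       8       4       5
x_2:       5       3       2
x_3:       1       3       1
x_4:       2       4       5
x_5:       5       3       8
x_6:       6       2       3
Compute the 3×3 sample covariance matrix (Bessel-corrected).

Step 1 — column means:
  mean(A) = (8 + 5 + 1 + 2 + 5 + 6) / 6 = 27/6 = 4.5
  mean(B) = (4 + 3 + 3 + 4 + 3 + 2) / 6 = 19/6 = 3.1667
  mean(C) = (5 + 2 + 1 + 5 + 8 + 3) / 6 = 24/6 = 4

Step 2 — sample covariance S[i,j] = (1/(n-1)) · Σ_k (x_{k,i} - mean_i) · (x_{k,j} - mean_j), with n-1 = 5.
  S[A,A] = ((3.5)·(3.5) + (0.5)·(0.5) + (-3.5)·(-3.5) + (-2.5)·(-2.5) + (0.5)·(0.5) + (1.5)·(1.5)) / 5 = 33.5/5 = 6.7
  S[A,B] = ((3.5)·(0.8333) + (0.5)·(-0.1667) + (-3.5)·(-0.1667) + (-2.5)·(0.8333) + (0.5)·(-0.1667) + (1.5)·(-1.1667)) / 5 = -0.5/5 = -0.1
  S[A,C] = ((3.5)·(1) + (0.5)·(-2) + (-3.5)·(-3) + (-2.5)·(1) + (0.5)·(4) + (1.5)·(-1)) / 5 = 11/5 = 2.2
  S[B,B] = ((0.8333)·(0.8333) + (-0.1667)·(-0.1667) + (-0.1667)·(-0.1667) + (0.8333)·(0.8333) + (-0.1667)·(-0.1667) + (-1.1667)·(-1.1667)) / 5 = 2.8333/5 = 0.5667
  S[B,C] = ((0.8333)·(1) + (-0.1667)·(-2) + (-0.1667)·(-3) + (0.8333)·(1) + (-0.1667)·(4) + (-1.1667)·(-1)) / 5 = 3/5 = 0.6
  S[C,C] = ((1)·(1) + (-2)·(-2) + (-3)·(-3) + (1)·(1) + (4)·(4) + (-1)·(-1)) / 5 = 32/5 = 6.4

S is symmetric (S[j,i] = S[i,j]). Assembling:

S = [[6.7, -0.1, 2.2],
 [-0.1, 0.5667, 0.6],
 [2.2, 0.6, 6.4]]


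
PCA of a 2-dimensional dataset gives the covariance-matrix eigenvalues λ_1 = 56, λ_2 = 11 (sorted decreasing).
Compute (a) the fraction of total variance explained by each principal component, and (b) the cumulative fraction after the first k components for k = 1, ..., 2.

Step 1 — total variance = trace(Sigma) = Σ λ_i = 56 + 11 = 67.

Step 2 — fraction explained by component i = λ_i / Σ λ:
  PC1: 56/67 = 0.8358
  PC2: 11/67 = 0.1642

Step 3 — cumulative fraction after k components = (λ_1 + ... + λ_k) / Σ λ:
  k = 1: 56/67 = 0.8358
  k = 2: (56 + 11)/67 = 67/67 = 1

Summary (fraction, with percent):

explained: PC1 0.8358 (83.58%), PC2 0.1642 (16.42%);  cumulative: 0.8358, 1


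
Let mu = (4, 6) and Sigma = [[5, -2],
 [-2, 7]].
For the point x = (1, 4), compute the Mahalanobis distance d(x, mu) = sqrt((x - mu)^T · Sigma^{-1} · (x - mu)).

Step 1 — centre the observation: (x - mu) = (-3, -2).

Step 2 — invert Sigma. det(Sigma) = 5·7 - (-2)² = 31.
  Sigma^{-1} = (1/det) · [[d, -b], [-b, a]] = [[0.2258, 0.0645],
 [0.0645, 0.1613]].

Step 3 — form the quadratic (x - mu)^T · Sigma^{-1} · (x - mu):
  Sigma^{-1} · (x - mu) = (-0.8065, -0.5161).
  (x - mu)^T · [Sigma^{-1} · (x - mu)] = (-3)·(-0.8065) + (-2)·(-0.5161) = 3.4516.

Step 4 — take square root: d = √(3.4516) ≈ 1.8579.

d(x, mu) = √(3.4516) ≈ 1.8579


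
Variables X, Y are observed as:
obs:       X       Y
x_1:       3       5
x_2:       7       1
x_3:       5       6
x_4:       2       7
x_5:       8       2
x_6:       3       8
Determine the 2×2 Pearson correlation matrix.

Step 1 — column means:
  mean(X) = (3 + 7 + 5 + 2 + 8 + 3) / 6 = 28/6 = 4.6667
  mean(Y) = (5 + 1 + 6 + 7 + 2 + 8) / 6 = 29/6 = 4.8333

Step 2 — sample variances and covariances s[i,j] = (1/(n-1)) · Σ_k (x_{k,i} - mean_i) · (x_{k,j} - mean_j), with n-1 = 5:
  s[X,X] = ((-1.6667)·(-1.6667) + (2.3333)·(2.3333) + (0.3333)·(0.3333) + (-2.6667)·(-2.6667) + (3.3333)·(3.3333) + (-1.6667)·(-1.6667)) / 5 = 29.3333/5 = 5.8667
  s[X,Y] = ((-1.6667)·(0.1667) + (2.3333)·(-3.8333) + (0.3333)·(1.1667) + (-2.6667)·(2.1667) + (3.3333)·(-2.8333) + (-1.6667)·(3.1667)) / 5 = -29.3333/5 = -5.8667
  s[Y,Y] = ((0.1667)·(0.1667) + (-3.8333)·(-3.8333) + (1.1667)·(1.1667) + (2.1667)·(2.1667) + (-2.8333)·(-2.8333) + (3.1667)·(3.1667)) / 5 = 38.8333/5 = 7.7667
  Sample standard deviations s_i = √(s[i,i]):
  s(X) = √(5.8667) = 2.4221
  s(Y) = √(7.7667) = 2.7869

Step 3 — r_{ij} = s_{ij} / (s_i · s_j):
  r[X,X] = 1 (diagonal).
  r[X,Y] = -5.8667 / (2.4221 · 2.7869) = -5.8667 / 6.7501 = -0.8691
  r[Y,Y] = 1 (diagonal).

R is symmetric with unit diagonal. Assembling:

R = [[1, -0.8691],
 [-0.8691, 1]]


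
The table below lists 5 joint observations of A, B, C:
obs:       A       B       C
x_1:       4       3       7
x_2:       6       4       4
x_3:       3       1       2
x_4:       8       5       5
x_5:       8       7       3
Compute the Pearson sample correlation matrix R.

Step 1 — column means:
  mean(A) = (4 + 6 + 3 + 8 + 8) / 5 = 29/5 = 5.8
  mean(B) = (3 + 4 + 1 + 5 + 7) / 5 = 20/5 = 4
  mean(C) = (7 + 4 + 2 + 5 + 3) / 5 = 21/5 = 4.2

Step 2 — sample variances and covariances s[i,j] = (1/(n-1)) · Σ_k (x_{k,i} - mean_i) · (x_{k,j} - mean_j), with n-1 = 4:
  s[A,A] = ((-1.8)·(-1.8) + (0.2)·(0.2) + (-2.8)·(-2.8) + (2.2)·(2.2) + (2.2)·(2.2)) / 4 = 20.8/4 = 5.2
  s[A,B] = ((-1.8)·(-1) + (0.2)·(0) + (-2.8)·(-3) + (2.2)·(1) + (2.2)·(3)) / 4 = 19/4 = 4.75
  s[A,C] = ((-1.8)·(2.8) + (0.2)·(-0.2) + (-2.8)·(-2.2) + (2.2)·(0.8) + (2.2)·(-1.2)) / 4 = 0.2/4 = 0.05
  s[B,B] = ((-1)·(-1) + (0)·(0) + (-3)·(-3) + (1)·(1) + (3)·(3)) / 4 = 20/4 = 5
  s[B,C] = ((-1)·(2.8) + (0)·(-0.2) + (-3)·(-2.2) + (1)·(0.8) + (3)·(-1.2)) / 4 = 1/4 = 0.25
  s[C,C] = ((2.8)·(2.8) + (-0.2)·(-0.2) + (-2.2)·(-2.2) + (0.8)·(0.8) + (-1.2)·(-1.2)) / 4 = 14.8/4 = 3.7
  Sample standard deviations s_i = √(s[i,i]):
  s(A) = √(5.2) = 2.2804
  s(B) = √(5) = 2.2361
  s(C) = √(3.7) = 1.9235

Step 3 — r_{ij} = s_{ij} / (s_i · s_j):
  r[A,A] = 1 (diagonal).
  r[A,B] = 4.75 / (2.2804 · 2.2361) = 4.75 / 5.099 = 0.9316
  r[A,C] = 0.05 / (2.2804 · 1.9235) = 0.05 / 4.3863 = 0.0114
  r[B,B] = 1 (diagonal).
  r[B,C] = 0.25 / (2.2361 · 1.9235) = 0.25 / 4.3012 = 0.0581
  r[C,C] = 1 (diagonal).

R is symmetric with unit diagonal. Assembling:

R = [[1, 0.9316, 0.0114],
 [0.9316, 1, 0.0581],
 [0.0114, 0.0581, 1]]


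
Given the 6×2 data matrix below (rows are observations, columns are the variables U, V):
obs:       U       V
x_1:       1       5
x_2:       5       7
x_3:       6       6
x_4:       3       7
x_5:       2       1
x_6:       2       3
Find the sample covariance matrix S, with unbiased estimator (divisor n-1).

Step 1 — column means:
  mean(U) = (1 + 5 + 6 + 3 + 2 + 2) / 6 = 19/6 = 3.1667
  mean(V) = (5 + 7 + 6 + 7 + 1 + 3) / 6 = 29/6 = 4.8333

Step 2 — sample covariance S[i,j] = (1/(n-1)) · Σ_k (x_{k,i} - mean_i) · (x_{k,j} - mean_j), with n-1 = 5.
  S[U,U] = ((-2.1667)·(-2.1667) + (1.8333)·(1.8333) + (2.8333)·(2.8333) + (-0.1667)·(-0.1667) + (-1.1667)·(-1.1667) + (-1.1667)·(-1.1667)) / 5 = 18.8333/5 = 3.7667
  S[U,V] = ((-2.1667)·(0.1667) + (1.8333)·(2.1667) + (2.8333)·(1.1667) + (-0.1667)·(2.1667) + (-1.1667)·(-3.8333) + (-1.1667)·(-1.8333)) / 5 = 13.1667/5 = 2.6333
  S[V,V] = ((0.1667)·(0.1667) + (2.1667)·(2.1667) + (1.1667)·(1.1667) + (2.1667)·(2.1667) + (-3.8333)·(-3.8333) + (-1.8333)·(-1.8333)) / 5 = 28.8333/5 = 5.7667

S is symmetric (S[j,i] = S[i,j]). Assembling:

S = [[3.7667, 2.6333],
 [2.6333, 5.7667]]


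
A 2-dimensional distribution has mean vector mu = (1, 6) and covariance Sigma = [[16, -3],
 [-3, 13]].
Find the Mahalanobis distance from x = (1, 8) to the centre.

Step 1 — centre the observation: (x - mu) = (0, 2).

Step 2 — invert Sigma. det(Sigma) = 16·13 - (-3)² = 199.
  Sigma^{-1} = (1/det) · [[d, -b], [-b, a]] = [[0.0653, 0.0151],
 [0.0151, 0.0804]].

Step 3 — form the quadratic (x - mu)^T · Sigma^{-1} · (x - mu):
  Sigma^{-1} · (x - mu) = (0.0302, 0.1608).
  (x - mu)^T · [Sigma^{-1} · (x - mu)] = (0)·(0.0302) + (2)·(0.1608) = 0.3216.

Step 4 — take square root: d = √(0.3216) ≈ 0.5671.

d(x, mu) = √(0.3216) ≈ 0.5671


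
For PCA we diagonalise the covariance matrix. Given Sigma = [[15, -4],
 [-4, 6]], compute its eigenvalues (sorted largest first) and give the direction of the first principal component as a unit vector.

Step 1 — characteristic polynomial of 2×2 Sigma:
  det(Sigma - λI) = λ² - trace · λ + det = 0.
  trace = 15 + 6 = 21, det = 15·6 - (-4)² = 74.
Step 2 — discriminant:
  Δ = trace² - 4·det = 441 - 296 = 145.
Step 3 — eigenvalues:
  λ = (trace ± √Δ)/2 = (21 ± 12.0416)/2,
  λ_1 = 16.5208,  λ_2 = 4.4792.

Step 4 — unit eigenvector for λ_1: solve (Sigma - λ_1 I)v = 0. First row:
  (15 - 16.5208)·v_x + (-4)·v_y = 0, i.e. (-1.5208)·v_x + (-4)·v_y = 0,
  so v ∝ (b, λ_1 - a) = (-4, 1.5208); multiply by -1 so the first entry is positive: u = (4, -1.5208).
  ||u|| = √((4)² + (-1.5208)²) = √(18.3128) ≈ 4.2793,
  v_1 = u/||u|| ≈ (0.9347, -0.3554) (||v_1|| = 1).

λ_1 = 16.5208,  λ_2 = 4.4792;  v_1 ≈ (0.9347, -0.3554)


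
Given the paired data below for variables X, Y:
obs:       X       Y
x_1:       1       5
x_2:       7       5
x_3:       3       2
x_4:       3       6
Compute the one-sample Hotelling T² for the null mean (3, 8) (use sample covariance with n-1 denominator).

Step 1 — sample mean vector:
  mean(X) = (1 + 7 + 3 + 3) / 4 = 14/4 = 3.5
  mean(Y) = (5 + 5 + 2 + 6) / 4 = 18/4 = 4.5
  x̄ = (3.5, 4.5),  deviation x̄ - mu_0 = (3.5, 4.5) - (3, 8) = (0.5, -3.5).

Step 2 — sample covariance matrix, S[i,j] = (1/(n-1)) · Σ_k (x_{k,i} - mean_i) · (x_{k,j} - mean_j), divisor n-1 = 3:
  S[X,X] = ((-2.5)·(-2.5) + (3.5)·(3.5) + (-0.5)·(-0.5) + (-0.5)·(-0.5)) / 3 = 19/3 = 6.3333
  S[X,Y] = ((-2.5)·(0.5) + (3.5)·(0.5) + (-0.5)·(-2.5) + (-0.5)·(1.5)) / 3 = 1/3 = 0.3333
  S[Y,Y] = ((0.5)·(0.5) + (0.5)·(0.5) + (-2.5)·(-2.5) + (1.5)·(1.5)) / 3 = 9/3 = 3
  S = [[6.3333, 0.3333],
 [0.3333, 3]].

Step 3 — invert S. det(S) = 6.3333·3 - (0.3333)² = 18.8889.
  S^{-1} = (1/det) · [[d, -b], [-b, a]] = [[0.1588, -0.0176],
 [-0.0176, 0.3353]].

Step 4 — quadratic form (x̄ - mu_0)^T · S^{-1} · (x̄ - mu_0):
  S^{-1} · (x̄ - mu_0) = (0.1412, -1.1824),
  (x̄ - mu_0)^T · [...] = (0.5)·(0.1412) + (-3.5)·(-1.1824) = 4.2088.

Step 5 — scale by n: T² = 4 · 4.2088 = 16.8353.

T² ≈ 16.8353


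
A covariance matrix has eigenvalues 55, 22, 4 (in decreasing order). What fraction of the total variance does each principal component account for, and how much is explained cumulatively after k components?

Step 1 — total variance = trace(Sigma) = Σ λ_i = 55 + 22 + 4 = 81.

Step 2 — fraction explained by component i = λ_i / Σ λ:
  PC1: 55/81 = 0.679
  PC2: 22/81 = 0.2716
  PC3: 4/81 = 0.0494

Step 3 — cumulative fraction after k components = (λ_1 + ... + λ_k) / Σ λ:
  k = 1: 55/81 = 0.679
  k = 2: (55 + 22)/81 = 77/81 = 0.9506
  k = 3: (55 + 22 + 4)/81 = 81/81 = 1

Summary (fraction, with percent):

explained: PC1 0.679 (67.9%), PC2 0.2716 (27.16%), PC3 0.0494 (4.94%);  cumulative: 0.679, 0.9506, 1


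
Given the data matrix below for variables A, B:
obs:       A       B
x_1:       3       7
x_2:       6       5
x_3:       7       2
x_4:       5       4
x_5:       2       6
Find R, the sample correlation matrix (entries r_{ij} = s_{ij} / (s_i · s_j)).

Step 1 — column means:
  mean(A) = (3 + 6 + 7 + 5 + 2) / 5 = 23/5 = 4.6
  mean(B) = (7 + 5 + 2 + 4 + 6) / 5 = 24/5 = 4.8

Step 2 — sample variances and covariances s[i,j] = (1/(n-1)) · Σ_k (x_{k,i} - mean_i) · (x_{k,j} - mean_j), with n-1 = 4:
  s[A,A] = ((-1.6)·(-1.6) + (1.4)·(1.4) + (2.4)·(2.4) + (0.4)·(0.4) + (-2.6)·(-2.6)) / 4 = 17.2/4 = 4.3
  s[A,B] = ((-1.6)·(2.2) + (1.4)·(0.2) + (2.4)·(-2.8) + (0.4)·(-0.8) + (-2.6)·(1.2)) / 4 = -13.4/4 = -3.35
  s[B,B] = ((2.2)·(2.2) + (0.2)·(0.2) + (-2.8)·(-2.8) + (-0.8)·(-0.8) + (1.2)·(1.2)) / 4 = 14.8/4 = 3.7
  Sample standard deviations s_i = √(s[i,i]):
  s(A) = √(4.3) = 2.0736
  s(B) = √(3.7) = 1.9235

Step 3 — r_{ij} = s_{ij} / (s_i · s_j):
  r[A,A] = 1 (diagonal).
  r[A,B] = -3.35 / (2.0736 · 1.9235) = -3.35 / 3.9887 = -0.8399
  r[B,B] = 1 (diagonal).

R is symmetric with unit diagonal. Assembling:

R = [[1, -0.8399],
 [-0.8399, 1]]
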